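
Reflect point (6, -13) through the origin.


Reflection through origin: (x, y) -> (-x, -y)
(6, -13) -> (-6, 13)

(-6, 13)


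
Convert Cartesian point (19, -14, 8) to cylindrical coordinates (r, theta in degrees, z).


r = sqrt(19^2 + (-14)^2) = 23.6008
theta = atan2(-14, 19) = 323.6156 deg
z = 8

r = 23.6008, theta = 323.6156 deg, z = 8


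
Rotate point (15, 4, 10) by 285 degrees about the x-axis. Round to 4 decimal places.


x' = 15
y' = 4*cos(285) - 10*sin(285) = 10.6945
z' = 4*sin(285) + 10*cos(285) = -1.2755

(15, 10.6945, -1.2755)


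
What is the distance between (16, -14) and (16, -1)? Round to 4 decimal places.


d = sqrt((16-16)^2 + (-1--14)^2) = 13

13


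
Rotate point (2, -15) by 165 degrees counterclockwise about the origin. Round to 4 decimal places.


x' = 2*cos(165) - -15*sin(165) = 1.9504
y' = 2*sin(165) + -15*cos(165) = 15.0065

(1.9504, 15.0065)


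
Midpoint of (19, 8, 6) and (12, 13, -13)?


Midpoint = ((19+12)/2, (8+13)/2, (6+-13)/2) = (15.5, 10.5, -3.5)

(15.5, 10.5, -3.5)


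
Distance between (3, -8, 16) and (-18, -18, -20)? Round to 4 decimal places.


d = sqrt((-18-3)^2 + (-18--8)^2 + (-20-16)^2) = 42.8602

42.8602


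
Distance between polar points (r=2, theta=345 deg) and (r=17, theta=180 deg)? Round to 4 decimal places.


d = sqrt(r1^2 + r2^2 - 2*r1*r2*cos(t2-t1))
d = sqrt(2^2 + 17^2 - 2*2*17*cos(180-345)) = 18.9389

18.9389


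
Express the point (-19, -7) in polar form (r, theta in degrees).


r = sqrt((-19)^2 + (-7)^2) = 20.2485
theta = atan2(-7, -19) = 200.2249 degrees

r = 20.2485, theta = 200.2249 degrees


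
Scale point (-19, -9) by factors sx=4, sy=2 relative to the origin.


Scaling: (x*sx, y*sy) = (-19*4, -9*2) = (-76, -18)

(-76, -18)


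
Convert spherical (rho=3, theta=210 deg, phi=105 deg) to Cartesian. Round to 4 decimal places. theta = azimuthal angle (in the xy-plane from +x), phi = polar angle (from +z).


x = 3 * sin(105) * cos(210) = -2.5095
y = 3 * sin(105) * sin(210) = -1.4489
z = 3 * cos(105) = -0.7765

(-2.5095, -1.4489, -0.7765)


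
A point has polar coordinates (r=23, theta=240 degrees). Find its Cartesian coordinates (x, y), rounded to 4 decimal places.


x = 23 * cos(240) = -11.5
y = 23 * sin(240) = -19.9186

(-11.5, -19.9186)


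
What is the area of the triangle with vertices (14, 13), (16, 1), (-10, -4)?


Area = |x1(y2-y3) + x2(y3-y1) + x3(y1-y2)| / 2
= |14*(1--4) + 16*(-4-13) + -10*(13-1)| / 2
= 161

161


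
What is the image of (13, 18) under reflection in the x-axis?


Reflection across x-axis: (x, y) -> (x, -y)
(13, 18) -> (13, -18)

(13, -18)


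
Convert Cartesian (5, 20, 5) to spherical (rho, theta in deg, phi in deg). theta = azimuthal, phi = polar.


rho = sqrt(5^2 + 20^2 + 5^2) = 21.2132
theta = atan2(20, 5) = 75.9638 deg
phi = acos(5/21.2132) = 76.367 deg

rho = 21.2132, theta = 75.9638 deg, phi = 76.367 deg


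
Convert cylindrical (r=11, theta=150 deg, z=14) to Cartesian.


x = 11 * cos(150) = -9.5263
y = 11 * sin(150) = 5.5
z = 14

(-9.5263, 5.5, 14)


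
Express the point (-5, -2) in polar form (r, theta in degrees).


r = sqrt((-5)^2 + (-2)^2) = 5.3852
theta = atan2(-2, -5) = 201.8014 degrees

r = 5.3852, theta = 201.8014 degrees


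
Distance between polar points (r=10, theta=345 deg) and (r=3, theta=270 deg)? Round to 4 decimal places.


d = sqrt(r1^2 + r2^2 - 2*r1*r2*cos(t2-t1))
d = sqrt(10^2 + 3^2 - 2*10*3*cos(270-345)) = 9.668

9.668


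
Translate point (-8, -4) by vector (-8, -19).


Translation: (x+dx, y+dy) = (-8+-8, -4+-19) = (-16, -23)

(-16, -23)


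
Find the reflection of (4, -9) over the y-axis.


Reflection across y-axis: (x, y) -> (-x, y)
(4, -9) -> (-4, -9)

(-4, -9)


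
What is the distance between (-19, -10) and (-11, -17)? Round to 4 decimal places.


d = sqrt((-11--19)^2 + (-17--10)^2) = 10.6301

10.6301


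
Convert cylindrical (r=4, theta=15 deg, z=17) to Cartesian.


x = 4 * cos(15) = 3.8637
y = 4 * sin(15) = 1.0353
z = 17

(3.8637, 1.0353, 17)


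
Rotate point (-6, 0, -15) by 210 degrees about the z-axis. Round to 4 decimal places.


x' = -6*cos(210) - 0*sin(210) = 5.1962
y' = -6*sin(210) + 0*cos(210) = 3
z' = -15

(5.1962, 3, -15)


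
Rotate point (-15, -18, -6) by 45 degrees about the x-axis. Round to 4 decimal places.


x' = -15
y' = -18*cos(45) - -6*sin(45) = -8.4853
z' = -18*sin(45) + -6*cos(45) = -16.9706

(-15, -8.4853, -16.9706)


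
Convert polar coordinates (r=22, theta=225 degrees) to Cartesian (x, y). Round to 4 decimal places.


x = 22 * cos(225) = -15.5563
y = 22 * sin(225) = -15.5563

(-15.5563, -15.5563)


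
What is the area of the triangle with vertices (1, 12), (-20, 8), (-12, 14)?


Area = |x1(y2-y3) + x2(y3-y1) + x3(y1-y2)| / 2
= |1*(8-14) + -20*(14-12) + -12*(12-8)| / 2
= 47

47


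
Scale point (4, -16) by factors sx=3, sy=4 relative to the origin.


Scaling: (x*sx, y*sy) = (4*3, -16*4) = (12, -64)

(12, -64)


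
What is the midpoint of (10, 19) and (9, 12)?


Midpoint = ((10+9)/2, (19+12)/2) = (9.5, 15.5)

(9.5, 15.5)


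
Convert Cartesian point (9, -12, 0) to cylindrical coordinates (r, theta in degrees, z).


r = sqrt(9^2 + (-12)^2) = 15
theta = atan2(-12, 9) = 306.8699 deg
z = 0

r = 15, theta = 306.8699 deg, z = 0


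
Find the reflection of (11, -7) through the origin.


Reflection through origin: (x, y) -> (-x, -y)
(11, -7) -> (-11, 7)

(-11, 7)


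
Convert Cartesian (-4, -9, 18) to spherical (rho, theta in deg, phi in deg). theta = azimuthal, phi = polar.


rho = sqrt((-4)^2 + (-9)^2 + 18^2) = 20.5183
theta = atan2(-9, -4) = 246.0375 deg
phi = acos(18/20.5183) = 28.6857 deg

rho = 20.5183, theta = 246.0375 deg, phi = 28.6857 deg


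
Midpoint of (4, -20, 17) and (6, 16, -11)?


Midpoint = ((4+6)/2, (-20+16)/2, (17+-11)/2) = (5, -2, 3)

(5, -2, 3)


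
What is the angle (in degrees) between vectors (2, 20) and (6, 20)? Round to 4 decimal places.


dot = 2*6 + 20*20 = 412
|u| = 20.0998, |v| = 20.8806
cos(angle) = 0.9817
angle = 10.9887 degrees

10.9887 degrees


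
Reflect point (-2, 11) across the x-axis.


Reflection across x-axis: (x, y) -> (x, -y)
(-2, 11) -> (-2, -11)

(-2, -11)


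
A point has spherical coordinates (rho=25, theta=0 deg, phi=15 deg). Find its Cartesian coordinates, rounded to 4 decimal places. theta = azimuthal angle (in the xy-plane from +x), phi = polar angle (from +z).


x = 25 * sin(15) * cos(0) = 6.4705
y = 25 * sin(15) * sin(0) = 0
z = 25 * cos(15) = 24.1481

(6.4705, 0, 24.1481)


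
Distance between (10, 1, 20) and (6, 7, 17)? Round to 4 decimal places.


d = sqrt((6-10)^2 + (7-1)^2 + (17-20)^2) = 7.8102

7.8102


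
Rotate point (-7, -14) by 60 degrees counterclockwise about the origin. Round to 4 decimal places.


x' = -7*cos(60) - -14*sin(60) = 8.6244
y' = -7*sin(60) + -14*cos(60) = -13.0622

(8.6244, -13.0622)


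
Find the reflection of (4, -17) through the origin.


Reflection through origin: (x, y) -> (-x, -y)
(4, -17) -> (-4, 17)

(-4, 17)


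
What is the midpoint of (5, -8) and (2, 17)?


Midpoint = ((5+2)/2, (-8+17)/2) = (3.5, 4.5)

(3.5, 4.5)


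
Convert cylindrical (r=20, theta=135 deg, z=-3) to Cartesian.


x = 20 * cos(135) = -14.1421
y = 20 * sin(135) = 14.1421
z = -3

(-14.1421, 14.1421, -3)


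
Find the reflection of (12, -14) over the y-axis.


Reflection across y-axis: (x, y) -> (-x, y)
(12, -14) -> (-12, -14)

(-12, -14)


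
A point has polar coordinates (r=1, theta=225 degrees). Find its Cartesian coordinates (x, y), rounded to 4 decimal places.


x = 1 * cos(225) = -0.7071
y = 1 * sin(225) = -0.7071

(-0.7071, -0.7071)


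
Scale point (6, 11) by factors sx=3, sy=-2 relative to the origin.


Scaling: (x*sx, y*sy) = (6*3, 11*-2) = (18, -22)

(18, -22)


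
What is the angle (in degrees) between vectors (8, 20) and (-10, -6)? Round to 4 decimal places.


dot = 8*-10 + 20*-6 = -200
|u| = 21.5407, |v| = 11.6619
cos(angle) = -0.7962
angle = 142.7652 degrees

142.7652 degrees


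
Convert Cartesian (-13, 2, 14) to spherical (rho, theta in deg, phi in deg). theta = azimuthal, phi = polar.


rho = sqrt((-13)^2 + 2^2 + 14^2) = 19.2094
theta = atan2(2, -13) = 171.2538 deg
phi = acos(14/19.2094) = 43.2132 deg

rho = 19.2094, theta = 171.2538 deg, phi = 43.2132 deg


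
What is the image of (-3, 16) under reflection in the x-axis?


Reflection across x-axis: (x, y) -> (x, -y)
(-3, 16) -> (-3, -16)

(-3, -16)


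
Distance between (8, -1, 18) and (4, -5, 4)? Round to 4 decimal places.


d = sqrt((4-8)^2 + (-5--1)^2 + (4-18)^2) = 15.0997

15.0997


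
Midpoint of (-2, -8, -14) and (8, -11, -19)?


Midpoint = ((-2+8)/2, (-8+-11)/2, (-14+-19)/2) = (3, -9.5, -16.5)

(3, -9.5, -16.5)


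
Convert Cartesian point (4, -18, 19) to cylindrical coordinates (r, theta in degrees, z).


r = sqrt(4^2 + (-18)^2) = 18.4391
theta = atan2(-18, 4) = 282.5288 deg
z = 19

r = 18.4391, theta = 282.5288 deg, z = 19


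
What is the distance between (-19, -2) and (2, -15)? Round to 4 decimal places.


d = sqrt((2--19)^2 + (-15--2)^2) = 24.6982

24.6982


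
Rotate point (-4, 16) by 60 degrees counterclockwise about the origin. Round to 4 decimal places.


x' = -4*cos(60) - 16*sin(60) = -15.8564
y' = -4*sin(60) + 16*cos(60) = 4.5359

(-15.8564, 4.5359)


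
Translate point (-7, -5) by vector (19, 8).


Translation: (x+dx, y+dy) = (-7+19, -5+8) = (12, 3)

(12, 3)


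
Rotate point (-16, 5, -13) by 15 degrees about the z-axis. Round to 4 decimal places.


x' = -16*cos(15) - 5*sin(15) = -16.7489
y' = -16*sin(15) + 5*cos(15) = 0.6885
z' = -13

(-16.7489, 0.6885, -13)


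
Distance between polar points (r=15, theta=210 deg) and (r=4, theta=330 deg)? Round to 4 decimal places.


d = sqrt(r1^2 + r2^2 - 2*r1*r2*cos(t2-t1))
d = sqrt(15^2 + 4^2 - 2*15*4*cos(330-210)) = 17.3494

17.3494


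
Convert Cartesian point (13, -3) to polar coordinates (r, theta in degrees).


r = sqrt(13^2 + (-3)^2) = 13.3417
theta = atan2(-3, 13) = 347.0054 degrees

r = 13.3417, theta = 347.0054 degrees


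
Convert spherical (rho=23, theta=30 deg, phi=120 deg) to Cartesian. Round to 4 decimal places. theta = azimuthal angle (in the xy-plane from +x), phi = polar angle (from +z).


x = 23 * sin(120) * cos(30) = 17.25
y = 23 * sin(120) * sin(30) = 9.9593
z = 23 * cos(120) = -11.5

(17.25, 9.9593, -11.5)


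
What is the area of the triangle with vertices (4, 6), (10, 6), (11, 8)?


Area = |x1(y2-y3) + x2(y3-y1) + x3(y1-y2)| / 2
= |4*(6-8) + 10*(8-6) + 11*(6-6)| / 2
= 6

6


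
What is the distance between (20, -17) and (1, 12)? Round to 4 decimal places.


d = sqrt((1-20)^2 + (12--17)^2) = 34.6699

34.6699


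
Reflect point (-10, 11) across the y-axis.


Reflection across y-axis: (x, y) -> (-x, y)
(-10, 11) -> (10, 11)

(10, 11)


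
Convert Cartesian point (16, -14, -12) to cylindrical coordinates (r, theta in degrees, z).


r = sqrt(16^2 + (-14)^2) = 21.2603
theta = atan2(-14, 16) = 318.8141 deg
z = -12

r = 21.2603, theta = 318.8141 deg, z = -12


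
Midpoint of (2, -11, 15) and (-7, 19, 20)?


Midpoint = ((2+-7)/2, (-11+19)/2, (15+20)/2) = (-2.5, 4, 17.5)

(-2.5, 4, 17.5)


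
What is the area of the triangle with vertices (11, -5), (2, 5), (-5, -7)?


Area = |x1(y2-y3) + x2(y3-y1) + x3(y1-y2)| / 2
= |11*(5--7) + 2*(-7--5) + -5*(-5-5)| / 2
= 89

89


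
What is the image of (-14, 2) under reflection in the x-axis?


Reflection across x-axis: (x, y) -> (x, -y)
(-14, 2) -> (-14, -2)

(-14, -2)


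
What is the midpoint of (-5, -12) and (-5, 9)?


Midpoint = ((-5+-5)/2, (-12+9)/2) = (-5, -1.5)

(-5, -1.5)


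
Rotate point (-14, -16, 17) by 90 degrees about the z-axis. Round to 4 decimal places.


x' = -14*cos(90) - -16*sin(90) = 16
y' = -14*sin(90) + -16*cos(90) = -14
z' = 17

(16, -14, 17)


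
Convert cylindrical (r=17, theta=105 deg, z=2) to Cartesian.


x = 17 * cos(105) = -4.3999
y = 17 * sin(105) = 16.4207
z = 2

(-4.3999, 16.4207, 2)


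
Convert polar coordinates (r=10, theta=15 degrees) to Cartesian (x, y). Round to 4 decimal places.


x = 10 * cos(15) = 9.6593
y = 10 * sin(15) = 2.5882

(9.6593, 2.5882)


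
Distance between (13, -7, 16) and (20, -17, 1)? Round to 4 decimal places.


d = sqrt((20-13)^2 + (-17--7)^2 + (1-16)^2) = 19.3391

19.3391


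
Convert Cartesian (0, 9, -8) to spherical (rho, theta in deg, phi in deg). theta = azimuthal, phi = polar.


rho = sqrt(0^2 + 9^2 + (-8)^2) = 12.0416
theta = atan2(9, 0) = 90 deg
phi = acos(-8/12.0416) = 131.6335 deg

rho = 12.0416, theta = 90 deg, phi = 131.6335 deg


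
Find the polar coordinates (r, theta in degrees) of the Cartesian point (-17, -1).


r = sqrt((-17)^2 + (-1)^2) = 17.0294
theta = atan2(-1, -17) = 183.3665 degrees

r = 17.0294, theta = 183.3665 degrees


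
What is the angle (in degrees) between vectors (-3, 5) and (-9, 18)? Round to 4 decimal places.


dot = -3*-9 + 5*18 = 117
|u| = 5.831, |v| = 20.1246
cos(angle) = 0.9971
angle = 4.3987 degrees

4.3987 degrees


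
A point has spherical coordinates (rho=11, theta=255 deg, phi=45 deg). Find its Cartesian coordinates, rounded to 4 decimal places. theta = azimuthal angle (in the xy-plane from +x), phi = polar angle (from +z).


x = 11 * sin(45) * cos(255) = -2.0131
y = 11 * sin(45) * sin(255) = -7.5131
z = 11 * cos(45) = 7.7782

(-2.0131, -7.5131, 7.7782)


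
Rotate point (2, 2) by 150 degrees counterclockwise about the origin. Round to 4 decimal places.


x' = 2*cos(150) - 2*sin(150) = -2.7321
y' = 2*sin(150) + 2*cos(150) = -0.7321

(-2.7321, -0.7321)


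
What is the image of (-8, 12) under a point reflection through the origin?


Reflection through origin: (x, y) -> (-x, -y)
(-8, 12) -> (8, -12)

(8, -12)


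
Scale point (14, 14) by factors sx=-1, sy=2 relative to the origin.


Scaling: (x*sx, y*sy) = (14*-1, 14*2) = (-14, 28)

(-14, 28)


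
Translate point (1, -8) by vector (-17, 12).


Translation: (x+dx, y+dy) = (1+-17, -8+12) = (-16, 4)

(-16, 4)


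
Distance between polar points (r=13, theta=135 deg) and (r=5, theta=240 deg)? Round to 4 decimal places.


d = sqrt(r1^2 + r2^2 - 2*r1*r2*cos(t2-t1))
d = sqrt(13^2 + 5^2 - 2*13*5*cos(240-135)) = 15.088

15.088


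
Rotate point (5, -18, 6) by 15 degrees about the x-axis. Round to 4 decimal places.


x' = 5
y' = -18*cos(15) - 6*sin(15) = -18.9396
z' = -18*sin(15) + 6*cos(15) = 1.1368

(5, -18.9396, 1.1368)


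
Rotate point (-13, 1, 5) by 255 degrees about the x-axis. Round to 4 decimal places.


x' = -13
y' = 1*cos(255) - 5*sin(255) = 4.5708
z' = 1*sin(255) + 5*cos(255) = -2.26

(-13, 4.5708, -2.26)


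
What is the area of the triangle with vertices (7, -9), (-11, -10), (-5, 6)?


Area = |x1(y2-y3) + x2(y3-y1) + x3(y1-y2)| / 2
= |7*(-10-6) + -11*(6--9) + -5*(-9--10)| / 2
= 141

141


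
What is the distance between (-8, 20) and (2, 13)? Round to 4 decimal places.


d = sqrt((2--8)^2 + (13-20)^2) = 12.2066

12.2066


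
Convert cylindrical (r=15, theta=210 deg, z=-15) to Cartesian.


x = 15 * cos(210) = -12.9904
y = 15 * sin(210) = -7.5
z = -15

(-12.9904, -7.5, -15)


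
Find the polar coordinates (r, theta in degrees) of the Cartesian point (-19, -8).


r = sqrt((-19)^2 + (-8)^2) = 20.6155
theta = atan2(-8, -19) = 202.8337 degrees

r = 20.6155, theta = 202.8337 degrees


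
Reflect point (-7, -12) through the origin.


Reflection through origin: (x, y) -> (-x, -y)
(-7, -12) -> (7, 12)

(7, 12)


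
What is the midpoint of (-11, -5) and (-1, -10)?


Midpoint = ((-11+-1)/2, (-5+-10)/2) = (-6, -7.5)

(-6, -7.5)


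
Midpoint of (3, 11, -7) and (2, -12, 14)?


Midpoint = ((3+2)/2, (11+-12)/2, (-7+14)/2) = (2.5, -0.5, 3.5)

(2.5, -0.5, 3.5)


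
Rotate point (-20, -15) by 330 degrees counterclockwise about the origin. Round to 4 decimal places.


x' = -20*cos(330) - -15*sin(330) = -24.8205
y' = -20*sin(330) + -15*cos(330) = -2.9904

(-24.8205, -2.9904)


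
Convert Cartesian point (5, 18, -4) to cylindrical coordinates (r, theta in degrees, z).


r = sqrt(5^2 + 18^2) = 18.6815
theta = atan2(18, 5) = 74.4759 deg
z = -4

r = 18.6815, theta = 74.4759 deg, z = -4


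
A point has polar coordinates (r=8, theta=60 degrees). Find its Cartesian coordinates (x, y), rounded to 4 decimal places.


x = 8 * cos(60) = 4
y = 8 * sin(60) = 6.9282

(4, 6.9282)


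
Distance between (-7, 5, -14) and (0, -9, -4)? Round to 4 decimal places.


d = sqrt((0--7)^2 + (-9-5)^2 + (-4--14)^2) = 18.5742

18.5742


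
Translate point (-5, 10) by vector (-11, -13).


Translation: (x+dx, y+dy) = (-5+-11, 10+-13) = (-16, -3)

(-16, -3)


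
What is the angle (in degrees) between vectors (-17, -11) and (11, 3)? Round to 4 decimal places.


dot = -17*11 + -11*3 = -220
|u| = 20.2485, |v| = 11.4018
cos(angle) = -0.9529
angle = 162.3499 degrees

162.3499 degrees


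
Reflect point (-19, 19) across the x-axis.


Reflection across x-axis: (x, y) -> (x, -y)
(-19, 19) -> (-19, -19)

(-19, -19)


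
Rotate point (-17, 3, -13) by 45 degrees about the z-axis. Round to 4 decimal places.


x' = -17*cos(45) - 3*sin(45) = -14.1421
y' = -17*sin(45) + 3*cos(45) = -9.8995
z' = -13

(-14.1421, -9.8995, -13)


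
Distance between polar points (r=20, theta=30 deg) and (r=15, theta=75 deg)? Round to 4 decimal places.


d = sqrt(r1^2 + r2^2 - 2*r1*r2*cos(t2-t1))
d = sqrt(20^2 + 15^2 - 2*20*15*cos(75-30)) = 14.1681

14.1681


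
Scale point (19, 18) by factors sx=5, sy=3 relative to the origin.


Scaling: (x*sx, y*sy) = (19*5, 18*3) = (95, 54)

(95, 54)


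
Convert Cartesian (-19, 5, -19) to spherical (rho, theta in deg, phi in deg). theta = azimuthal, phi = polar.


rho = sqrt((-19)^2 + 5^2 + (-19)^2) = 27.3313
theta = atan2(5, -19) = 165.2564 deg
phi = acos(-19/27.3313) = 134.0411 deg

rho = 27.3313, theta = 165.2564 deg, phi = 134.0411 deg


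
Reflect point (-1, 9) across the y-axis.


Reflection across y-axis: (x, y) -> (-x, y)
(-1, 9) -> (1, 9)

(1, 9)


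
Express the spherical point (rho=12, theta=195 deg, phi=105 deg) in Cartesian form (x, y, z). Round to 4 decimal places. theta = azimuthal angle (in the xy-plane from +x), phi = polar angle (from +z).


x = 12 * sin(105) * cos(195) = -11.1962
y = 12 * sin(105) * sin(195) = -3
z = 12 * cos(105) = -3.1058

(-11.1962, -3, -3.1058)


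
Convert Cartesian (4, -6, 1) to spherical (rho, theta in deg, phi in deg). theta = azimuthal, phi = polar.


rho = sqrt(4^2 + (-6)^2 + 1^2) = 7.2801
theta = atan2(-6, 4) = 303.6901 deg
phi = acos(1/7.2801) = 82.1049 deg

rho = 7.2801, theta = 303.6901 deg, phi = 82.1049 deg


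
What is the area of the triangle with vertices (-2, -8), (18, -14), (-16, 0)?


Area = |x1(y2-y3) + x2(y3-y1) + x3(y1-y2)| / 2
= |-2*(-14-0) + 18*(0--8) + -16*(-8--14)| / 2
= 38

38


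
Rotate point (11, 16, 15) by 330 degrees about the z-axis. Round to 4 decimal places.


x' = 11*cos(330) - 16*sin(330) = 17.5263
y' = 11*sin(330) + 16*cos(330) = 8.3564
z' = 15

(17.5263, 8.3564, 15)


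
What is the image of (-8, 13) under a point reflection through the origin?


Reflection through origin: (x, y) -> (-x, -y)
(-8, 13) -> (8, -13)

(8, -13)


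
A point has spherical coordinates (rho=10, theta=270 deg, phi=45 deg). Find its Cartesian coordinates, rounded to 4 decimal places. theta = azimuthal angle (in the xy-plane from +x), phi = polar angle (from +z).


x = 10 * sin(45) * cos(270) = 0
y = 10 * sin(45) * sin(270) = -7.0711
z = 10 * cos(45) = 7.0711

(0, -7.0711, 7.0711)


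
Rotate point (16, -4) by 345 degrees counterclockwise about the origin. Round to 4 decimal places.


x' = 16*cos(345) - -4*sin(345) = 14.4195
y' = 16*sin(345) + -4*cos(345) = -8.0048

(14.4195, -8.0048)


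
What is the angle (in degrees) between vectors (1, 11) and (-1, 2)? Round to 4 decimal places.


dot = 1*-1 + 11*2 = 21
|u| = 11.0454, |v| = 2.2361
cos(angle) = 0.8503
angle = 31.7595 degrees

31.7595 degrees


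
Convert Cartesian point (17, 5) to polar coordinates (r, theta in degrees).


r = sqrt(17^2 + 5^2) = 17.72
theta = atan2(5, 17) = 16.3895 degrees

r = 17.72, theta = 16.3895 degrees


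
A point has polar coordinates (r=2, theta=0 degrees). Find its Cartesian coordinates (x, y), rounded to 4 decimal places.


x = 2 * cos(0) = 2
y = 2 * sin(0) = 0

(2, 0)


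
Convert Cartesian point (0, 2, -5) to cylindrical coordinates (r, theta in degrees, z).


r = sqrt(0^2 + 2^2) = 2
theta = atan2(2, 0) = 90 deg
z = -5

r = 2, theta = 90 deg, z = -5


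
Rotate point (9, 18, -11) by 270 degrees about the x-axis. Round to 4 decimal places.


x' = 9
y' = 18*cos(270) - -11*sin(270) = -11
z' = 18*sin(270) + -11*cos(270) = -18

(9, -11, -18)


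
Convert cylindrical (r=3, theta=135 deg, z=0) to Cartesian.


x = 3 * cos(135) = -2.1213
y = 3 * sin(135) = 2.1213
z = 0

(-2.1213, 2.1213, 0)


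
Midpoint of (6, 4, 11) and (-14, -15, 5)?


Midpoint = ((6+-14)/2, (4+-15)/2, (11+5)/2) = (-4, -5.5, 8)

(-4, -5.5, 8)


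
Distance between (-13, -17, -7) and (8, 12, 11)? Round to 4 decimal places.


d = sqrt((8--13)^2 + (12--17)^2 + (11--7)^2) = 40.0749

40.0749


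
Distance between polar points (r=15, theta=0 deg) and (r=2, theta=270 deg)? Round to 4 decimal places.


d = sqrt(r1^2 + r2^2 - 2*r1*r2*cos(t2-t1))
d = sqrt(15^2 + 2^2 - 2*15*2*cos(270-0)) = 15.1327

15.1327


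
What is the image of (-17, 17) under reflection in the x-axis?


Reflection across x-axis: (x, y) -> (x, -y)
(-17, 17) -> (-17, -17)

(-17, -17)


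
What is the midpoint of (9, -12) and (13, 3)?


Midpoint = ((9+13)/2, (-12+3)/2) = (11, -4.5)

(11, -4.5)


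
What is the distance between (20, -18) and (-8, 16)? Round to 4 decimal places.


d = sqrt((-8-20)^2 + (16--18)^2) = 44.0454

44.0454


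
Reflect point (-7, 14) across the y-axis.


Reflection across y-axis: (x, y) -> (-x, y)
(-7, 14) -> (7, 14)

(7, 14)


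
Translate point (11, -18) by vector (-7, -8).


Translation: (x+dx, y+dy) = (11+-7, -18+-8) = (4, -26)

(4, -26)


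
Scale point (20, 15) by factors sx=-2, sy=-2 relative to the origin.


Scaling: (x*sx, y*sy) = (20*-2, 15*-2) = (-40, -30)

(-40, -30)


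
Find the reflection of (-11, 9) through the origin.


Reflection through origin: (x, y) -> (-x, -y)
(-11, 9) -> (11, -9)

(11, -9)


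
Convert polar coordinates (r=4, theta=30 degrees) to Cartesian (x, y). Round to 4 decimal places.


x = 4 * cos(30) = 3.4641
y = 4 * sin(30) = 2

(3.4641, 2)


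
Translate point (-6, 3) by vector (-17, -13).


Translation: (x+dx, y+dy) = (-6+-17, 3+-13) = (-23, -10)

(-23, -10)


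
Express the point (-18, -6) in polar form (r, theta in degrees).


r = sqrt((-18)^2 + (-6)^2) = 18.9737
theta = atan2(-6, -18) = 198.4349 degrees

r = 18.9737, theta = 198.4349 degrees


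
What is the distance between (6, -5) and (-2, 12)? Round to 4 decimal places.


d = sqrt((-2-6)^2 + (12--5)^2) = 18.7883

18.7883


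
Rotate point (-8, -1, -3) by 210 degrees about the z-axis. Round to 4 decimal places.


x' = -8*cos(210) - -1*sin(210) = 6.4282
y' = -8*sin(210) + -1*cos(210) = 4.866
z' = -3

(6.4282, 4.866, -3)


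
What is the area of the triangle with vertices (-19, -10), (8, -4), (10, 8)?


Area = |x1(y2-y3) + x2(y3-y1) + x3(y1-y2)| / 2
= |-19*(-4-8) + 8*(8--10) + 10*(-10--4)| / 2
= 156

156


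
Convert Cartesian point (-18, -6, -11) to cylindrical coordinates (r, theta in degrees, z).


r = sqrt((-18)^2 + (-6)^2) = 18.9737
theta = atan2(-6, -18) = 198.4349 deg
z = -11

r = 18.9737, theta = 198.4349 deg, z = -11


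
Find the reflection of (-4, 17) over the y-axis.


Reflection across y-axis: (x, y) -> (-x, y)
(-4, 17) -> (4, 17)

(4, 17)


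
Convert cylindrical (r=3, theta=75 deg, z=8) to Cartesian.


x = 3 * cos(75) = 0.7765
y = 3 * sin(75) = 2.8978
z = 8

(0.7765, 2.8978, 8)


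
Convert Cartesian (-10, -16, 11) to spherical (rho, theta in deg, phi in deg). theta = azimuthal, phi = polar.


rho = sqrt((-10)^2 + (-16)^2 + 11^2) = 21.8403
theta = atan2(-16, -10) = 237.9946 deg
phi = acos(11/21.8403) = 59.7579 deg

rho = 21.8403, theta = 237.9946 deg, phi = 59.7579 deg


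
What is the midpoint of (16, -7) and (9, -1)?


Midpoint = ((16+9)/2, (-7+-1)/2) = (12.5, -4)

(12.5, -4)


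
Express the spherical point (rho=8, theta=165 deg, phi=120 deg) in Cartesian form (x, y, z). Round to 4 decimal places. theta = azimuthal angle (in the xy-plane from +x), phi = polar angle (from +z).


x = 8 * sin(120) * cos(165) = -6.6921
y = 8 * sin(120) * sin(165) = 1.7932
z = 8 * cos(120) = -4

(-6.6921, 1.7932, -4)


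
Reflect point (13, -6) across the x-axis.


Reflection across x-axis: (x, y) -> (x, -y)
(13, -6) -> (13, 6)

(13, 6)


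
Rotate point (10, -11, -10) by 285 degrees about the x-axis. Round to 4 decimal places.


x' = 10
y' = -11*cos(285) - -10*sin(285) = -12.5063
z' = -11*sin(285) + -10*cos(285) = 8.037

(10, -12.5063, 8.037)


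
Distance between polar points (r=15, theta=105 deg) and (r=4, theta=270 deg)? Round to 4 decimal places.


d = sqrt(r1^2 + r2^2 - 2*r1*r2*cos(t2-t1))
d = sqrt(15^2 + 4^2 - 2*15*4*cos(270-105)) = 18.8921

18.8921


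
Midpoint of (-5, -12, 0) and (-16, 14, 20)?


Midpoint = ((-5+-16)/2, (-12+14)/2, (0+20)/2) = (-10.5, 1, 10)

(-10.5, 1, 10)


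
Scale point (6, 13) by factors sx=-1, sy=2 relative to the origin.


Scaling: (x*sx, y*sy) = (6*-1, 13*2) = (-6, 26)

(-6, 26)


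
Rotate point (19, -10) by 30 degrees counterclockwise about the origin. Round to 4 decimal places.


x' = 19*cos(30) - -10*sin(30) = 21.4545
y' = 19*sin(30) + -10*cos(30) = 0.8397

(21.4545, 0.8397)


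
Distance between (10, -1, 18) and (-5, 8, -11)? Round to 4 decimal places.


d = sqrt((-5-10)^2 + (8--1)^2 + (-11-18)^2) = 33.8674

33.8674


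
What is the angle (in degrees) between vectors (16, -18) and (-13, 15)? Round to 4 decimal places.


dot = 16*-13 + -18*15 = -478
|u| = 24.0832, |v| = 19.8494
cos(angle) = -0.9999
angle = 179.2808 degrees

179.2808 degrees


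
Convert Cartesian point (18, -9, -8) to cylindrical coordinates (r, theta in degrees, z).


r = sqrt(18^2 + (-9)^2) = 20.1246
theta = atan2(-9, 18) = 333.4349 deg
z = -8

r = 20.1246, theta = 333.4349 deg, z = -8


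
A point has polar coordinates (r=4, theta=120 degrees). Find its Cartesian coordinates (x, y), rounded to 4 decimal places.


x = 4 * cos(120) = -2
y = 4 * sin(120) = 3.4641

(-2, 3.4641)


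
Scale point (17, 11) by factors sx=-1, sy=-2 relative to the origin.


Scaling: (x*sx, y*sy) = (17*-1, 11*-2) = (-17, -22)

(-17, -22)


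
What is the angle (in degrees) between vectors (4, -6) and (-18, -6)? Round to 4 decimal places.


dot = 4*-18 + -6*-6 = -36
|u| = 7.2111, |v| = 18.9737
cos(angle) = -0.2631
angle = 105.2551 degrees

105.2551 degrees


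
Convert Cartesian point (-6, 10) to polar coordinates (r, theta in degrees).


r = sqrt((-6)^2 + 10^2) = 11.6619
theta = atan2(10, -6) = 120.9638 degrees

r = 11.6619, theta = 120.9638 degrees


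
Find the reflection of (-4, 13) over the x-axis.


Reflection across x-axis: (x, y) -> (x, -y)
(-4, 13) -> (-4, -13)

(-4, -13)


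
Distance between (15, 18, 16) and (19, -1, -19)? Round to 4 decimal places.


d = sqrt((19-15)^2 + (-1-18)^2 + (-19-16)^2) = 40.025

40.025


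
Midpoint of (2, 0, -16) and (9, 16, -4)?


Midpoint = ((2+9)/2, (0+16)/2, (-16+-4)/2) = (5.5, 8, -10)

(5.5, 8, -10)


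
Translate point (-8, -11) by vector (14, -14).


Translation: (x+dx, y+dy) = (-8+14, -11+-14) = (6, -25)

(6, -25)


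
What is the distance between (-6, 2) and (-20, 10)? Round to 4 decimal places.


d = sqrt((-20--6)^2 + (10-2)^2) = 16.1245

16.1245


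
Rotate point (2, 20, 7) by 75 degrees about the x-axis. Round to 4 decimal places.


x' = 2
y' = 20*cos(75) - 7*sin(75) = -1.5851
z' = 20*sin(75) + 7*cos(75) = 21.1302

(2, -1.5851, 21.1302)


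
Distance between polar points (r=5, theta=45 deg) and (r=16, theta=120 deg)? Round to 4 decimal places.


d = sqrt(r1^2 + r2^2 - 2*r1*r2*cos(t2-t1))
d = sqrt(5^2 + 16^2 - 2*5*16*cos(120-45)) = 15.4787

15.4787


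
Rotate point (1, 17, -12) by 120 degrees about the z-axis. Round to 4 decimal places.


x' = 1*cos(120) - 17*sin(120) = -15.2224
y' = 1*sin(120) + 17*cos(120) = -7.634
z' = -12

(-15.2224, -7.634, -12)


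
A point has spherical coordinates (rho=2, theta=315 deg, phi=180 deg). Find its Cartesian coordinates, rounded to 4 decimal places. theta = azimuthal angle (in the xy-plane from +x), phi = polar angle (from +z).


x = 2 * sin(180) * cos(315) = 0
y = 2 * sin(180) * sin(315) = 0
z = 2 * cos(180) = -2

(0, 0, -2)


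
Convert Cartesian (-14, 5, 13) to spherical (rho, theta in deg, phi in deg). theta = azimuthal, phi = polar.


rho = sqrt((-14)^2 + 5^2 + 13^2) = 19.7484
theta = atan2(5, -14) = 160.3462 deg
phi = acos(13/19.7484) = 48.8311 deg

rho = 19.7484, theta = 160.3462 deg, phi = 48.8311 deg


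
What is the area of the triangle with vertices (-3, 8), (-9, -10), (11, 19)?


Area = |x1(y2-y3) + x2(y3-y1) + x3(y1-y2)| / 2
= |-3*(-10-19) + -9*(19-8) + 11*(8--10)| / 2
= 93

93


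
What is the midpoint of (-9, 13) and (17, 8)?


Midpoint = ((-9+17)/2, (13+8)/2) = (4, 10.5)

(4, 10.5)


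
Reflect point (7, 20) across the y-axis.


Reflection across y-axis: (x, y) -> (-x, y)
(7, 20) -> (-7, 20)

(-7, 20)


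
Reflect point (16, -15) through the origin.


Reflection through origin: (x, y) -> (-x, -y)
(16, -15) -> (-16, 15)

(-16, 15)


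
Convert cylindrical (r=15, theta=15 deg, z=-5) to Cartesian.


x = 15 * cos(15) = 14.4889
y = 15 * sin(15) = 3.8823
z = -5

(14.4889, 3.8823, -5)


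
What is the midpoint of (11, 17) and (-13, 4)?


Midpoint = ((11+-13)/2, (17+4)/2) = (-1, 10.5)

(-1, 10.5)


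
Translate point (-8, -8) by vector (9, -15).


Translation: (x+dx, y+dy) = (-8+9, -8+-15) = (1, -23)

(1, -23)


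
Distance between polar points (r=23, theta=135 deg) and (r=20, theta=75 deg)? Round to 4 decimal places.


d = sqrt(r1^2 + r2^2 - 2*r1*r2*cos(t2-t1))
d = sqrt(23^2 + 20^2 - 2*23*20*cos(75-135)) = 21.6564

21.6564


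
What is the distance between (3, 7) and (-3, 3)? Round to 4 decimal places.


d = sqrt((-3-3)^2 + (3-7)^2) = 7.2111

7.2111


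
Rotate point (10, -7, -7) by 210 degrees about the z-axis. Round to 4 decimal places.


x' = 10*cos(210) - -7*sin(210) = -12.1603
y' = 10*sin(210) + -7*cos(210) = 1.0622
z' = -7

(-12.1603, 1.0622, -7)


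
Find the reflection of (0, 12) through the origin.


Reflection through origin: (x, y) -> (-x, -y)
(0, 12) -> (0, -12)

(0, -12)


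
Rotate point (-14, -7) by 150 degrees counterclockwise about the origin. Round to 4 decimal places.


x' = -14*cos(150) - -7*sin(150) = 15.6244
y' = -14*sin(150) + -7*cos(150) = -0.9378

(15.6244, -0.9378)


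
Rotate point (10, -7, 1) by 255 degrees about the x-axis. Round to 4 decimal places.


x' = 10
y' = -7*cos(255) - 1*sin(255) = 2.7777
z' = -7*sin(255) + 1*cos(255) = 6.5027

(10, 2.7777, 6.5027)


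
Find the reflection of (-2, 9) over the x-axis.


Reflection across x-axis: (x, y) -> (x, -y)
(-2, 9) -> (-2, -9)

(-2, -9)


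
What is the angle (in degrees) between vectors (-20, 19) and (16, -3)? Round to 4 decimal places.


dot = -20*16 + 19*-3 = -377
|u| = 27.5862, |v| = 16.2788
cos(angle) = -0.8395
angle = 147.0885 degrees

147.0885 degrees


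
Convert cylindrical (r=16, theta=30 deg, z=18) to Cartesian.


x = 16 * cos(30) = 13.8564
y = 16 * sin(30) = 8
z = 18

(13.8564, 8, 18)


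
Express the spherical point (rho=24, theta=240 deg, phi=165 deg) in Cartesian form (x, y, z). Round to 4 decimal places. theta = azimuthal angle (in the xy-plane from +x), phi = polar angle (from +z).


x = 24 * sin(165) * cos(240) = -3.1058
y = 24 * sin(165) * sin(240) = -5.3795
z = 24 * cos(165) = -23.1822

(-3.1058, -5.3795, -23.1822)


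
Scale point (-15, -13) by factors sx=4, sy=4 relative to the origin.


Scaling: (x*sx, y*sy) = (-15*4, -13*4) = (-60, -52)

(-60, -52)


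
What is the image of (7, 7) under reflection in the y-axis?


Reflection across y-axis: (x, y) -> (-x, y)
(7, 7) -> (-7, 7)

(-7, 7)


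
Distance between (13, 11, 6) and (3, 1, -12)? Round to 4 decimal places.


d = sqrt((3-13)^2 + (1-11)^2 + (-12-6)^2) = 22.891

22.891


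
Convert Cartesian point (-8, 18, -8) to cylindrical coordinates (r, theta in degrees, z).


r = sqrt((-8)^2 + 18^2) = 19.6977
theta = atan2(18, -8) = 113.9625 deg
z = -8

r = 19.6977, theta = 113.9625 deg, z = -8


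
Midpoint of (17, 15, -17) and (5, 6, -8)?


Midpoint = ((17+5)/2, (15+6)/2, (-17+-8)/2) = (11, 10.5, -12.5)

(11, 10.5, -12.5)


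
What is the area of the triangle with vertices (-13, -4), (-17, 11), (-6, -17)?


Area = |x1(y2-y3) + x2(y3-y1) + x3(y1-y2)| / 2
= |-13*(11--17) + -17*(-17--4) + -6*(-4-11)| / 2
= 26.5

26.5


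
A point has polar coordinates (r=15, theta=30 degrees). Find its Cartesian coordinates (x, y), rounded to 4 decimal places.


x = 15 * cos(30) = 12.9904
y = 15 * sin(30) = 7.5

(12.9904, 7.5)


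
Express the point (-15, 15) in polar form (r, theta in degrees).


r = sqrt((-15)^2 + 15^2) = 21.2132
theta = atan2(15, -15) = 135 degrees

r = 21.2132, theta = 135 degrees


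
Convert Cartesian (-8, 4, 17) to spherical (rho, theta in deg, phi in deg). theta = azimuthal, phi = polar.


rho = sqrt((-8)^2 + 4^2 + 17^2) = 19.2094
theta = atan2(4, -8) = 153.4349 deg
phi = acos(17/19.2094) = 27.7504 deg

rho = 19.2094, theta = 153.4349 deg, phi = 27.7504 deg


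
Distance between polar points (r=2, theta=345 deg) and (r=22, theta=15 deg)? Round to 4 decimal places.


d = sqrt(r1^2 + r2^2 - 2*r1*r2*cos(t2-t1))
d = sqrt(2^2 + 22^2 - 2*2*22*cos(15-345)) = 20.2926

20.2926


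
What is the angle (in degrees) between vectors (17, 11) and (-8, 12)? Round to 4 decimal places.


dot = 17*-8 + 11*12 = -4
|u| = 20.2485, |v| = 14.4222
cos(angle) = -0.0137
angle = 90.7848 degrees

90.7848 degrees


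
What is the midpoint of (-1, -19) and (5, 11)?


Midpoint = ((-1+5)/2, (-19+11)/2) = (2, -4)

(2, -4)


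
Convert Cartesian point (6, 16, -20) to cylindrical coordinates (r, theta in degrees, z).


r = sqrt(6^2 + 16^2) = 17.088
theta = atan2(16, 6) = 69.444 deg
z = -20

r = 17.088, theta = 69.444 deg, z = -20


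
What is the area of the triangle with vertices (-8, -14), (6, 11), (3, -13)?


Area = |x1(y2-y3) + x2(y3-y1) + x3(y1-y2)| / 2
= |-8*(11--13) + 6*(-13--14) + 3*(-14-11)| / 2
= 130.5

130.5


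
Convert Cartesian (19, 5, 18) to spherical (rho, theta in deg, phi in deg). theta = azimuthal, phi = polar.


rho = sqrt(19^2 + 5^2 + 18^2) = 26.6458
theta = atan2(5, 19) = 14.7436 deg
phi = acos(18/26.6458) = 47.5048 deg

rho = 26.6458, theta = 14.7436 deg, phi = 47.5048 deg


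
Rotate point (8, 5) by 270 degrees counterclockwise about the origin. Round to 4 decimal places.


x' = 8*cos(270) - 5*sin(270) = 5
y' = 8*sin(270) + 5*cos(270) = -8

(5, -8)


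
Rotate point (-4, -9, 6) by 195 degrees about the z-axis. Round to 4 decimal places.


x' = -4*cos(195) - -9*sin(195) = 1.5343
y' = -4*sin(195) + -9*cos(195) = 9.7286
z' = 6

(1.5343, 9.7286, 6)


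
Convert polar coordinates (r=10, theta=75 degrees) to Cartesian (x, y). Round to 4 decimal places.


x = 10 * cos(75) = 2.5882
y = 10 * sin(75) = 9.6593

(2.5882, 9.6593)


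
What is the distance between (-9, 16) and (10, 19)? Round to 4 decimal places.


d = sqrt((10--9)^2 + (19-16)^2) = 19.2354

19.2354


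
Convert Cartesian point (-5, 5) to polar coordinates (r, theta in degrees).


r = sqrt((-5)^2 + 5^2) = 7.0711
theta = atan2(5, -5) = 135 degrees

r = 7.0711, theta = 135 degrees


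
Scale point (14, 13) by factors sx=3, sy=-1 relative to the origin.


Scaling: (x*sx, y*sy) = (14*3, 13*-1) = (42, -13)

(42, -13)


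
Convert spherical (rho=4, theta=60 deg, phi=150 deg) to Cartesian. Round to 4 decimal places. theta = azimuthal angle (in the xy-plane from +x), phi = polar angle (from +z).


x = 4 * sin(150) * cos(60) = 1
y = 4 * sin(150) * sin(60) = 1.7321
z = 4 * cos(150) = -3.4641

(1, 1.7321, -3.4641)


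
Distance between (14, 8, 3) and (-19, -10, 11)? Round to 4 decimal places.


d = sqrt((-19-14)^2 + (-10-8)^2 + (11-3)^2) = 38.4318

38.4318


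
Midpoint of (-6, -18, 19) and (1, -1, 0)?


Midpoint = ((-6+1)/2, (-18+-1)/2, (19+0)/2) = (-2.5, -9.5, 9.5)

(-2.5, -9.5, 9.5)


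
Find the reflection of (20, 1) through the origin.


Reflection through origin: (x, y) -> (-x, -y)
(20, 1) -> (-20, -1)

(-20, -1)


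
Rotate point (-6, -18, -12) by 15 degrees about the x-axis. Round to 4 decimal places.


x' = -6
y' = -18*cos(15) - -12*sin(15) = -14.2808
z' = -18*sin(15) + -12*cos(15) = -16.2499

(-6, -14.2808, -16.2499)


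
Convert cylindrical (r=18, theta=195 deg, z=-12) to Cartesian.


x = 18 * cos(195) = -17.3867
y = 18 * sin(195) = -4.6587
z = -12

(-17.3867, -4.6587, -12)


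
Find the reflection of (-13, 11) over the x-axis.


Reflection across x-axis: (x, y) -> (x, -y)
(-13, 11) -> (-13, -11)

(-13, -11)


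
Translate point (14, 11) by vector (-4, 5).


Translation: (x+dx, y+dy) = (14+-4, 11+5) = (10, 16)

(10, 16)


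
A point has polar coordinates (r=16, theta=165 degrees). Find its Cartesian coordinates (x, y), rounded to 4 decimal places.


x = 16 * cos(165) = -15.4548
y = 16 * sin(165) = 4.1411

(-15.4548, 4.1411)


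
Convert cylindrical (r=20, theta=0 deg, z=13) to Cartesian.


x = 20 * cos(0) = 20
y = 20 * sin(0) = 0
z = 13

(20, 0, 13)


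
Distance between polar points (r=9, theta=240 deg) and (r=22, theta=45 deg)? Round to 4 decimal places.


d = sqrt(r1^2 + r2^2 - 2*r1*r2*cos(t2-t1))
d = sqrt(9^2 + 22^2 - 2*9*22*cos(45-240)) = 30.7816

30.7816


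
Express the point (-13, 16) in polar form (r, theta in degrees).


r = sqrt((-13)^2 + 16^2) = 20.6155
theta = atan2(16, -13) = 129.0939 degrees

r = 20.6155, theta = 129.0939 degrees


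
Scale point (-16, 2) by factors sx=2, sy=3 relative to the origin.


Scaling: (x*sx, y*sy) = (-16*2, 2*3) = (-32, 6)

(-32, 6)


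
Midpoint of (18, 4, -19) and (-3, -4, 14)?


Midpoint = ((18+-3)/2, (4+-4)/2, (-19+14)/2) = (7.5, 0, -2.5)

(7.5, 0, -2.5)


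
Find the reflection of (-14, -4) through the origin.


Reflection through origin: (x, y) -> (-x, -y)
(-14, -4) -> (14, 4)

(14, 4)


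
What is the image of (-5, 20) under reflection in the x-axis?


Reflection across x-axis: (x, y) -> (x, -y)
(-5, 20) -> (-5, -20)

(-5, -20)


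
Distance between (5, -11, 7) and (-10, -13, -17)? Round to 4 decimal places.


d = sqrt((-10-5)^2 + (-13--11)^2 + (-17-7)^2) = 28.3725

28.3725


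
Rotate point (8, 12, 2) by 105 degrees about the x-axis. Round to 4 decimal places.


x' = 8
y' = 12*cos(105) - 2*sin(105) = -5.0377
z' = 12*sin(105) + 2*cos(105) = 11.0735

(8, -5.0377, 11.0735)


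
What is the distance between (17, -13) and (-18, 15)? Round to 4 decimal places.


d = sqrt((-18-17)^2 + (15--13)^2) = 44.8219

44.8219


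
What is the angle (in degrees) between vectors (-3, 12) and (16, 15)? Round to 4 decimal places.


dot = -3*16 + 12*15 = 132
|u| = 12.3693, |v| = 21.9317
cos(angle) = 0.4866
angle = 60.8839 degrees

60.8839 degrees
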